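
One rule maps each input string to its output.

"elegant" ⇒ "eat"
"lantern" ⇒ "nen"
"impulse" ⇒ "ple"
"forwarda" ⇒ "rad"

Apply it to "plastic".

atc

In each case the input is transformed by: delete the first character, then keep every other character starting from the second (positions 2nd, 4th, 6th, ...).
Applying both steps to "plastic": "lastic", then "atc".
(Check on "impulse": → "mpulse" → "ple" ✓)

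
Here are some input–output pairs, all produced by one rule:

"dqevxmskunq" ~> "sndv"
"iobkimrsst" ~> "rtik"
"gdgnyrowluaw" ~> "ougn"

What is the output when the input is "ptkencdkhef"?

depe

Each output is the input with this applied: keep one character in every 3, starting at position 1 (positions 1st, 4th, 7th, ...), then move the first 2 characters to the end (rotate left by 2).
Working it through for "ptkencdkhef": intermediate "pede", final "depe".
(Check on "gdgnyrowluaw": → "gnou" → "ougn" ✓)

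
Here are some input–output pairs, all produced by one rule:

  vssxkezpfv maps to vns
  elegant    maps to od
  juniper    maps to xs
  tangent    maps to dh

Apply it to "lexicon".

hf

In each case the input is transformed by: keep one character in every 3, starting at position 2 (positions 2nd, 5th, 8th, ...), then shift every letter 3 places forward in the alphabet (wrapping around).
Starting from "lexicon": after the first operation, "ec"; after the second, "hf".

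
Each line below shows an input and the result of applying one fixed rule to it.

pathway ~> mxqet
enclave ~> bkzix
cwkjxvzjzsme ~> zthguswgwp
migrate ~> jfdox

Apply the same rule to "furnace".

The transformation: shift every letter 3 places backward in the alphabet (wrapping around), then delete the last 2 characters.
Starting from "furnace": after the first operation, "crokxzb"; after the second, "crokx".

crokx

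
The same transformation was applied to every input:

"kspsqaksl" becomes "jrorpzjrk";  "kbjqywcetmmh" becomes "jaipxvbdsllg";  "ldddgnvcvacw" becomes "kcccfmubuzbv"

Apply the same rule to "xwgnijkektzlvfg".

In each case the input is transformed by: shift every letter 1 place backward in the alphabet (wrapping around).
Applying that to "xwgnijkektzlvfg" gives "wvfmhijdjsykuef".

wvfmhijdjsykuef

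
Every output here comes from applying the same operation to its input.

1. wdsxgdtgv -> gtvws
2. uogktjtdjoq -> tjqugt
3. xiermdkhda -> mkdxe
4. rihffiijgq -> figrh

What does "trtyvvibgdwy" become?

igwttv

Looking at the pairs, the operation is to keep every other character starting from the first (positions 1st, 3rd, 5th, ...), then move the last 3 characters to the front (rotate right by 3).
Applying both steps to "trtyvvibgdwy": "ttvigw", then "igwttv".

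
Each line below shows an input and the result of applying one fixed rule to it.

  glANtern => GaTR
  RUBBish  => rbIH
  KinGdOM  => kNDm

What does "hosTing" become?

HSIG

What's happening: flip the case of every letter, then keep every other character starting from the first (positions 1st, 3rd, 5th, ...).
For "hosTing", step one produces "HOStING"; step two turns that into "HSIG".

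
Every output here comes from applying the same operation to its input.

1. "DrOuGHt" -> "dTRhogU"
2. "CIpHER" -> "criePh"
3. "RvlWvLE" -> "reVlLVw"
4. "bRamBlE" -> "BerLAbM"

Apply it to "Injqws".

iSNWJQ

The rule is to take characters alternately from the front and the back (1st, last, 2nd, 2nd-last, ...), then flip the case of every letter.
For "Injqws", step one produces "Isnwjq"; step two turns that into "iSNWJQ".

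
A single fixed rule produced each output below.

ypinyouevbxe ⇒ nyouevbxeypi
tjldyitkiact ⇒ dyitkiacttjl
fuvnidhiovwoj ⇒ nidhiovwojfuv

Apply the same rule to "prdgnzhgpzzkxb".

gnzhgpzzkxbprd

The rule is to move the first 3 characters to the end (rotate left by 3).
Doing the same to "prdgnzhgpzzkxb": "gnzhgpzzkxbprd".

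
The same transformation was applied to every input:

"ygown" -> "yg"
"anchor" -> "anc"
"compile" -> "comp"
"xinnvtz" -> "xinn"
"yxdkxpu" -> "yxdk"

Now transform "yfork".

yf

In each case the input is transformed by: delete the last 3 characters.
On "yfork" that produces "yf".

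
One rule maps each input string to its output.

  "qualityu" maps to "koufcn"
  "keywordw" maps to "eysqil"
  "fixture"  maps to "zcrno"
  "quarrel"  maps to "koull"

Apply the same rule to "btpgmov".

In each case the input is transformed by: delete the last 2 characters, then shift every letter 6 places backward in the alphabet (wrapping around).
Applying both steps to "btpgmov": "btpgm", then "vnjag".

vnjag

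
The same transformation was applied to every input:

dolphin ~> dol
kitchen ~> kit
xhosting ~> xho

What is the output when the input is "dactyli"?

Each output is the input with this applied: keep only the first 3 characters.
On "dactyli" that produces "dac".

dac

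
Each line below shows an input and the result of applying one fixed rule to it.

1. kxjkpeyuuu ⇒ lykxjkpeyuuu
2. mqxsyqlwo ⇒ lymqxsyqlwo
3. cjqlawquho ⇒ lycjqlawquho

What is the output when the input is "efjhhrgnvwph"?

The rule is to prepend "ly".
Applying that to "efjhhrgnvwph" gives "lyefjhhrgnvwph".

lyefjhhrgnvwph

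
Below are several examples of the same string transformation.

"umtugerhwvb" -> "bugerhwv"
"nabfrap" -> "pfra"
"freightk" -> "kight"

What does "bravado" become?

Looking at the pairs, the operation is to delete the first 3 characters, then move the last character to the front.
On "bravado": the first step gives "vado", and the second then gives "ovad".

ovad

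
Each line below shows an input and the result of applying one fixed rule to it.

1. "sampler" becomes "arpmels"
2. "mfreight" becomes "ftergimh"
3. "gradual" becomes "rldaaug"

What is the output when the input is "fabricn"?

anrbcif

In each case the input is transformed by: swap the first and last characters, then swap each adjacent pair of characters (1↔2, 3↔4, ...).
Applying both steps to "fabricn": "nabricf", then "anrbcif".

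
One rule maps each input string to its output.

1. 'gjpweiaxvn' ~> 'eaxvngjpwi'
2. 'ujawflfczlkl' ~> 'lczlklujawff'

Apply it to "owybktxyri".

kxyriowybt

Each output is the input with this applied: swap the front and back halves of the string, then swap the first and last characters.
Starting from "owybktxyri": after the first operation, "txyriowybk"; after the second, "kxyriowybt".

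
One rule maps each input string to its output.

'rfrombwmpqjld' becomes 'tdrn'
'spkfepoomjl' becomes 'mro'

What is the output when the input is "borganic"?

The rule is to shift every letter 2 places forward in the alphabet (wrapping around), then keep one character in every 3, starting at position 3 (positions 3rd, 6th, 9th, ...).
Working it through for "borganic": intermediate "dqticpke", final "tp".

tp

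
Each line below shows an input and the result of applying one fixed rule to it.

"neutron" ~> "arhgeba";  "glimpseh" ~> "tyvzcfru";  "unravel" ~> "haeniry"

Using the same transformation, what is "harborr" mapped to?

Rule — shift every letter 13 places forward in the alphabet (wrapping around) — i.e. ROT13.
Doing the same to "harborr": "uneobee".

uneobee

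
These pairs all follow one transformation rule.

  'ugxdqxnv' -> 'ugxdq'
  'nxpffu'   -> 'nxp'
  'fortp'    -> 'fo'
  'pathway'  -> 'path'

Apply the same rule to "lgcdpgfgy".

The transformation: delete the last 3 characters.
So "lgcdpgfgy" becomes "lgcdpg".

lgcdpg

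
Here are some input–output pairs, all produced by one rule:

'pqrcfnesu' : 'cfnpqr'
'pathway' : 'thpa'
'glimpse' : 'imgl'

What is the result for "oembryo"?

mboe

The transformation: delete the last 3 characters, then swap the front and back halves of the string.
"oembryo" → "oemb" → "mboe".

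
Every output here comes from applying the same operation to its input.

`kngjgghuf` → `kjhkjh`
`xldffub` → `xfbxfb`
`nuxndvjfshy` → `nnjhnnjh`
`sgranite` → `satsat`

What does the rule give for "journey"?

jryjry

Rule — keep one character in every 3, starting at position 1 (positions 1st, 4th, 7th, ...), then write the whole string twice.
For "journey", step one produces "jry"; step two turns that into "jryjry".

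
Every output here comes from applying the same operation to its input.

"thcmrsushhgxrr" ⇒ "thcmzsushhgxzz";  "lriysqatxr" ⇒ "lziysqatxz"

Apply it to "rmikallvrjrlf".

zmikallvzjzlf

Each output is the input with this applied: replace every "r" with "z".
Applying that to "rmikallvrjrlf" gives "zmikallvzjzlf".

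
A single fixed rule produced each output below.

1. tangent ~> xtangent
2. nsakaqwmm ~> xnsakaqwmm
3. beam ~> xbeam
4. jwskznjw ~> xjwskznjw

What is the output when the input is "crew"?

xcrew

Each output is the input with this applied: prepend "x".
So "crew" becomes "xcrew".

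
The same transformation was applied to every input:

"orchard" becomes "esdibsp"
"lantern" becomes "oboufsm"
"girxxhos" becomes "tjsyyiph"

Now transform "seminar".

sfnjobt

The rule is to shift every letter 1 place forward in the alphabet (wrapping around), then swap the first and last characters.
"seminar" → "tfnjobs" → "sfnjobt".
(Check on "girxxhos": → "hjsyyipt" → "tjsyyiph" ✓)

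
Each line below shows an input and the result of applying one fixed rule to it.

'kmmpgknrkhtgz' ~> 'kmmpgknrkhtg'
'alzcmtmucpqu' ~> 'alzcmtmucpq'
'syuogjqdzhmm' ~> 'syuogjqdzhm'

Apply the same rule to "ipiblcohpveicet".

The pattern: delete the last character.
So "ipiblcohpveicet" becomes "ipiblcohpveice".

ipiblcohpveice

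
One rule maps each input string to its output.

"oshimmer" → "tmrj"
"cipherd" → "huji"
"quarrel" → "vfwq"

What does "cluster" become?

hzyw

The rule is to keep every other character starting from the first (positions 1st, 3rd, 5th, ...), then shift every letter 5 places forward in the alphabet (wrapping around).
For "cluster", step one produces "cutr"; step two turns that into "hzyw".
(Check on "oshimmer": → "ohme" → "tmrj" ✓)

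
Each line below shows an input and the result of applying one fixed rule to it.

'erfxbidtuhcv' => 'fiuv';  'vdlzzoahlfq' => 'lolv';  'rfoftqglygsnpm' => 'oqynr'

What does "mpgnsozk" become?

The pattern: move the first character to the end, then keep one character in every 3, starting at position 2 (positions 2nd, 5th, 8th, ...).
"mpgnsozk" → "pgnsozkm" → "gom".

gom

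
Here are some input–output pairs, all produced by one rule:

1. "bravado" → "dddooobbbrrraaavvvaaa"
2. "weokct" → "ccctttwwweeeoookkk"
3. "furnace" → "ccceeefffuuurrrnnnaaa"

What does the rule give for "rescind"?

In each case the input is transformed by: move the last 2 characters to the front (rotate right by 2), then repeat every character 3 times.
Working it through for "rescind": intermediate "ndresci", final "nnndddrrreeesssccciii".

nnndddrrreeesssccciii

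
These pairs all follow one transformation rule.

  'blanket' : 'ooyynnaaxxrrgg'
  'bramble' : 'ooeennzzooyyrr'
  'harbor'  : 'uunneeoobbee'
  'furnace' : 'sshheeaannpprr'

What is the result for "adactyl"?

What's happening: double every character, then shift every letter 13 places forward in the alphabet (wrapping around) — i.e. ROT13.
On "adactyl": the first step gives "aaddaaccttyyll", and the second then gives "nnqqnnppggllyy".

nnqqnnppggllyy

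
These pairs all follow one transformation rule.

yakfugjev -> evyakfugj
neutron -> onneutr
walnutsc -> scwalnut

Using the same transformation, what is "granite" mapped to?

What's happening: move the last 2 characters to the front (rotate right by 2).
Applying that to "granite" gives "tegrani".

tegrani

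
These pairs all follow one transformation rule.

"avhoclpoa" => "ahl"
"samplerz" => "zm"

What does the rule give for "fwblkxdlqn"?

The rule is to move the last 3 characters to the front (rotate right by 3), then keep one character in every 3, starting at position 3 (positions 3rd, 6th, 9th, ...).
"fwblkxdlqn" → "lqnfwblkxd" → "nbx".

nbx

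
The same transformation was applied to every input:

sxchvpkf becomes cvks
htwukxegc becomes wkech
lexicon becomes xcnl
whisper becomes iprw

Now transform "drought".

Each output is the input with this applied: keep every other character starting from the first (positions 1st, 3rd, 5th, ...), then move the first character to the end.
Starting from "drought": after the first operation, "dogt"; after the second, "ogtd".

ogtd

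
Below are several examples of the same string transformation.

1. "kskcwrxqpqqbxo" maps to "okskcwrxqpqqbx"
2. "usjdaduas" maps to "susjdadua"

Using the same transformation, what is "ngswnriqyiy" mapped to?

yngswnriqyi

Each output is the input with this applied: move the last character to the front.
So "ngswnriqyiy" becomes "yngswnriqyi".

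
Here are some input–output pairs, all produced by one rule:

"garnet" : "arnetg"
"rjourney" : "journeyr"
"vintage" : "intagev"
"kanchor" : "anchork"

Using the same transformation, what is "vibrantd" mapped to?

Rule — move the first character to the end.
"vibrantd" → "ibrantdv".

ibrantdv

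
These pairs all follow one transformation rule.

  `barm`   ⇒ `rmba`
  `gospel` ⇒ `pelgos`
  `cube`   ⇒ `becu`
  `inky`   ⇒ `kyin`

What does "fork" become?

rkfo

In each case the input is transformed by: swap the front and back halves of the string.
"fork" → "rkfo".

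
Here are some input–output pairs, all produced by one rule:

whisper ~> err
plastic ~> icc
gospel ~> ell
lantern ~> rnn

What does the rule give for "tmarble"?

The rule is to double every character, then keep only the last 3 characters.
Applying both steps to "tmarble": "ttmmaarrbbllee", then "lee".

lee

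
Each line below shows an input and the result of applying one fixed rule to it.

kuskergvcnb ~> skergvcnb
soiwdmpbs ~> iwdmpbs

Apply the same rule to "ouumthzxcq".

Each output is the input with this applied: delete the first 2 characters.
For "ouumthzxcq" the result is "umthzxcq".

umthzxcq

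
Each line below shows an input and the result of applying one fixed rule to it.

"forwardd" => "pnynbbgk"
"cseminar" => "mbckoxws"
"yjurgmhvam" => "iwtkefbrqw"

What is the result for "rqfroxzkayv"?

Rule — take characters alternately from the front and the back (1st, last, 2nd, 2nd-last, ...), then shift every letter 10 places forward in the alphabet (wrapping around).
Applying both steps to "rqfroxzkayv": "rvqyfarkozx", then "bfaipkbuyjh".

bfaipkbuyjh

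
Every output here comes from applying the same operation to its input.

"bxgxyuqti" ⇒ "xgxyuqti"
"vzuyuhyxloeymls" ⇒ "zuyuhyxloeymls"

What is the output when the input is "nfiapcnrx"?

fiapcnrx

The transformation: delete the first character.
For "nfiapcnrx" the result is "fiapcnrx".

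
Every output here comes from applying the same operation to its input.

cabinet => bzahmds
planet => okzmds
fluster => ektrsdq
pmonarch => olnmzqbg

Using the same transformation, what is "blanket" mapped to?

Rule — shift every letter 1 place backward in the alphabet (wrapping around).
"blanket" → "akzmjds".

akzmjds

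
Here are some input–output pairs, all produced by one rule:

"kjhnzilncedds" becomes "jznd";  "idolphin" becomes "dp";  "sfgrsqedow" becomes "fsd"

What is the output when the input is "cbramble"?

bm

In each case the input is transformed by: delete the last character, then keep one character in every 3, starting at position 2 (positions 2nd, 5th, 8th, ...).
Applying both steps to "cbramble": "cbrambl", then "bm".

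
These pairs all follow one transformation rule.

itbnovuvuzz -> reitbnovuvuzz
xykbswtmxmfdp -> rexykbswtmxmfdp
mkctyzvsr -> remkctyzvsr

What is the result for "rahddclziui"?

Each output is the input with this applied: prepend "re".
Doing the same to "rahddclziui": "rerahddclziui".

rerahddclziui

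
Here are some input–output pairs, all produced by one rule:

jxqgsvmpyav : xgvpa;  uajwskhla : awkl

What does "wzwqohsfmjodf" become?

What's happening: keep every other character starting from the second (positions 2nd, 4th, 6th, ...).
Applying that to "wzwqohsfmjodf" gives "zqhfjd".

zqhfjd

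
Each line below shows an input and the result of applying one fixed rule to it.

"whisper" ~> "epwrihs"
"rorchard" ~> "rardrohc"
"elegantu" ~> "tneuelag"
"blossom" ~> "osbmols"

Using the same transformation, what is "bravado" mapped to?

Rule — move the last 3 characters to the front (rotate right by 3), then swap each adjacent pair of characters (1↔2, 3↔4, ...).
Applying both steps to "bravado": "adobrav", then "daboarv".

daboarv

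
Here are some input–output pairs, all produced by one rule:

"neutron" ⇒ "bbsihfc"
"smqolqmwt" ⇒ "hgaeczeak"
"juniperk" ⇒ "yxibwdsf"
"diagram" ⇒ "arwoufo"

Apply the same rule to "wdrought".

Rule — shift every letter 12 places backward in the alphabet (wrapping around), then move the last character to the front.
Starting from "wdrought": after the first operation, "krfciuvh"; after the second, "hkrfciuv".
(Check on "juniperk": → "xibwdsfy" → "yxibwdsf" ✓)

hkrfciuv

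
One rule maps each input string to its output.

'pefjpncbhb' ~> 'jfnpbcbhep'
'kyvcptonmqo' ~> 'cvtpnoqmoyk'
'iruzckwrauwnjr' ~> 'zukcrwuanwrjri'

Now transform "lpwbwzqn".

In each case the input is transformed by: swap each adjacent pair of characters (1↔2, 3↔4, ...), then move the first 2 characters to the end (rotate left by 2).
On "lpwbwzqn" that produces "bwzwnqpl".

bwzwnqpl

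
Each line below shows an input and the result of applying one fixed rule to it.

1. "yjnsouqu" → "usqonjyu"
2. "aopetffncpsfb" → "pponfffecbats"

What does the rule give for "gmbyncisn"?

The pattern: sort the characters into reverse alphabetical order, then move the first 2 characters to the end (rotate left by 2).
Applying that to "gmbyncisn" gives "nnmigcbys".

nnmigcbys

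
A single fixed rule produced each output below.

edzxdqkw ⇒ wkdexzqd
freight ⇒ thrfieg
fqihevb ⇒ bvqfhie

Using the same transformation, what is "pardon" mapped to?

noapdr

The transformation: move the last 2 characters to the front (rotate right by 2), then swap each adjacent pair of characters (1↔2, 3↔4, ...).
Starting from "pardon": after the first operation, "onpard"; after the second, "noapdr".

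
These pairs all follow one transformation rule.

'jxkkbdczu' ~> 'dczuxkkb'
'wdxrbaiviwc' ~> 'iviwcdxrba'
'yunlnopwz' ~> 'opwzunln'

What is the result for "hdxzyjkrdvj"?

What's happening: delete the first character, then swap the front and back halves of the string.
On "hdxzyjkrdvj": the first step gives "dxzyjkrdvj", and the second then gives "krdvjdxzyj".

krdvjdxzyj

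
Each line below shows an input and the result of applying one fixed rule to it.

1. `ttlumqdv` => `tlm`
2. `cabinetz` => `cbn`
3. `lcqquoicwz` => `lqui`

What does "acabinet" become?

aai

Rule — delete the last 3 characters, then keep every other character starting from the first (positions 1st, 3rd, 5th, ...).
For "acabinet", step one produces "acabi"; step two turns that into "aai".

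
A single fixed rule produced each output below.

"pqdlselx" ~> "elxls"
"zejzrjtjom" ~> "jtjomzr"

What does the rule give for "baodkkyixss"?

Each output is the input with this applied: delete the first 3 characters, then move the first 2 characters to the end (rotate left by 2).
Applying that to "baodkkyixss" gives "kyixssdk".
(Check on "zejzrjtjom": → "zrjtjom" → "jtjomzr" ✓)

kyixssdk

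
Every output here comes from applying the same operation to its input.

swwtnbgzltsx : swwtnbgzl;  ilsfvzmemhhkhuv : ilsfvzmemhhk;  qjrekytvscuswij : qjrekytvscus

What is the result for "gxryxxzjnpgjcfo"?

In each case the input is transformed by: delete the last 3 characters.
Doing the same to "gxryxxzjnpgjcfo": "gxryxxzjnpgj".

gxryxxzjnpgj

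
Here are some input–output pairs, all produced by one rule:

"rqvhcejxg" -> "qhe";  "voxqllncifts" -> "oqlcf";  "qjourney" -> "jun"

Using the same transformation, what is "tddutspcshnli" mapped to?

dusch

Each output is the input with this applied: keep every other character starting from the second (positions 2nd, 4th, 6th, ...), then delete the last character.
Working it through for "tddutspcshnli": intermediate "duschl", final "dusch".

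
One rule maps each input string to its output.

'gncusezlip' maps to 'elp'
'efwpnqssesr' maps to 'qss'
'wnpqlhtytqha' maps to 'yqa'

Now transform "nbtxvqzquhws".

qhs

Looking at the pairs, the operation is to keep every other character starting from the second (positions 2nd, 4th, 6th, ...), then keep only the last 3 characters.
So "nbtxvqzquhws" becomes "qhs".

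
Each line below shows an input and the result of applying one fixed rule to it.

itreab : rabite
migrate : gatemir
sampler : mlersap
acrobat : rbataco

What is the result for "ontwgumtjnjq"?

Looking at the pairs, the operation is to move the first 3 characters to the end (rotate left by 3), then swap the first and last characters.
Applying both steps to "ontwgumtjnjq": "wgumtjnjqont", then "tgumtjnjqonw".

tgumtjnjqonw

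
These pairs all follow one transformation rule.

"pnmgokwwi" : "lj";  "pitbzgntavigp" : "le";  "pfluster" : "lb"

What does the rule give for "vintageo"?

re

The pattern: shift every letter 4 places backward in the alphabet (wrapping around), then keep only the first 2 characters.
Starting from "vintageo": after the first operation, "rejpwcak"; after the second, "re".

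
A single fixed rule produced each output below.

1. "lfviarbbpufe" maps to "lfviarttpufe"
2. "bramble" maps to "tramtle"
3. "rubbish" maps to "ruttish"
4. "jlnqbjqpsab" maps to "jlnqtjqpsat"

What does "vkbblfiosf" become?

Rule — replace every "b" with "t".
"vkbblfiosf" → "vkttlfiosf".

vkttlfiosf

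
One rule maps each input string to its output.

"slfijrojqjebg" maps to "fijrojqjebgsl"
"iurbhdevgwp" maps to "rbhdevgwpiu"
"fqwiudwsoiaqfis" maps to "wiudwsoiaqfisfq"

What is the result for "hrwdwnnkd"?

wdwnnkdhr

Looking at the pairs, the operation is to move the first 2 characters to the end (rotate left by 2).
Doing the same to "hrwdwnnkd": "wdwnnkdhr".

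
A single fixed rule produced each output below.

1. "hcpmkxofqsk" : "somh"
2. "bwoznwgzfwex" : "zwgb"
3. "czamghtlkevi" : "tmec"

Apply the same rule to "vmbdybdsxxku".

The pattern: keep one character in every 3, starting at position 1 (positions 1st, 4th, 7th, ...), then sort the characters into reverse alphabetical order.
On "vmbdybdsxxku": the first step gives "vddx", and the second then gives "xvdd".

xvdd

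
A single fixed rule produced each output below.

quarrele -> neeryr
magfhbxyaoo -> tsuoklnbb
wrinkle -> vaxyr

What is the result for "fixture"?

kgher

In each case the input is transformed by: delete the first 2 characters, then shift every letter 13 places forward in the alphabet (wrapping around) — i.e. ROT13.
On "fixture" that produces "kgher".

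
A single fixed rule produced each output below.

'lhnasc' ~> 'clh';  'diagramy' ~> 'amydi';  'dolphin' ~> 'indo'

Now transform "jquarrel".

reljq

The rule is to move the first 2 characters to the end (rotate left by 2), then delete the first 3 characters.
Applying both steps to "jquarrel": "uarreljq", then "reljq".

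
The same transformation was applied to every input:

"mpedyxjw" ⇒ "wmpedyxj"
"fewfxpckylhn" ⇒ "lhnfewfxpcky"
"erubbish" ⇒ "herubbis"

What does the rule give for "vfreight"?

Each output is the input with this applied: move the first 3 characters to the end (rotate left by 3), then swap the front and back halves of the string.
Working it through for "vfreight": intermediate "eightvfr", final "tvfreigh".

tvfreigh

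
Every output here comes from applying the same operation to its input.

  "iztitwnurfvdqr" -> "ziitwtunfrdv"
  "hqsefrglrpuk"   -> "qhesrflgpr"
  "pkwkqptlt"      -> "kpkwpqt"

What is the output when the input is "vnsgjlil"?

Looking at the pairs, the operation is to delete the last 2 characters, then swap each adjacent pair of characters (1↔2, 3↔4, ...).
"vnsgjlil" → "vnsgjl" → "nvgslj".
(Check on "pkwkqptlt": → "pkwkqpt" → "kpkwpqt" ✓)

nvgslj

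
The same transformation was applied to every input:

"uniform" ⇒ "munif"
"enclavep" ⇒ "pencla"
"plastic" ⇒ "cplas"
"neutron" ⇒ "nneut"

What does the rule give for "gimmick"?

The pattern: move the last 3 characters to the front (rotate right by 3), then delete the first 2 characters.
Applying both steps to "gimmick": "ickgimm", then "kgimm".

kgimm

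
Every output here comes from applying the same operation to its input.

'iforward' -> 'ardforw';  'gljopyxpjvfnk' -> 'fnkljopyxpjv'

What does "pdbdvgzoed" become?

The pattern: delete the first character, then move the last 3 characters to the front (rotate right by 3).
On "pdbdvgzoed": the first step gives "dbdvgzoed", and the second then gives "oeddbdvgz".

oeddbdvgz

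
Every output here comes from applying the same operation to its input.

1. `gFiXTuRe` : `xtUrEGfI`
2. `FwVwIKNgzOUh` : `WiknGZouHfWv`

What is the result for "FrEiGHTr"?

IghtRfRe

Rule — flip the case of every letter, then move the first 3 characters to the end (rotate left by 3).
For "FrEiGHTr", step one produces "fReIghtR"; step two turns that into "IghtRfRe".
(Check on "FwVwIKNgzOUh": → "fWvWiknGZouH" → "WiknGZouHfWv" ✓)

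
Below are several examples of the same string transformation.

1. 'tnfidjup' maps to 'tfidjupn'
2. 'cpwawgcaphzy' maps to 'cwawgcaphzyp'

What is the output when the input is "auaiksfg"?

In each case the input is transformed by: move the first character to the end, then swap the first and last characters.
Working it through for "auaiksfg": intermediate "uaiksfga", final "aaiksfgu".
(Check on "tnfidjup": → "nfidjupt" → "tfidjupn" ✓)

aaiksfgu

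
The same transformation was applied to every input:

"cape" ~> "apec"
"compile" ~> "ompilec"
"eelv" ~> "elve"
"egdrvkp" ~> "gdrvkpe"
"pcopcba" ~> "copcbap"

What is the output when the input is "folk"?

Looking at the pairs, the operation is to move the first character to the end.
Applying that to "folk" gives "olkf".

olkf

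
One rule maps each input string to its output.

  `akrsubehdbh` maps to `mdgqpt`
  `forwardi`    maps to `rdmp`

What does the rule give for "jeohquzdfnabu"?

Rule — shift every letter 12 places forward in the alphabet (wrapping around), then keep every other character starting from the first (positions 1st, 3rd, 5th, ...).
Applying both steps to "jeohquzdfnabu": "vqatcglprzmng", then "vaclrmg".

vaclrmg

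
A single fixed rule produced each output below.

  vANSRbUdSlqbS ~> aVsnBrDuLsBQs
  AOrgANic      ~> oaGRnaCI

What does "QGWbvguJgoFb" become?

gqBwGVjUOGBf

Looking at the pairs, the operation is to flip the case of every letter, then swap each adjacent pair of characters (1↔2, 3↔4, ...).
Working it through for "QGWbvguJgoFb": intermediate "qgwBVGUjGOfB", final "gqBwGVjUOGBf".
(Check on "AOrgANic": → "aoRGanIC" → "oaGRnaCI" ✓)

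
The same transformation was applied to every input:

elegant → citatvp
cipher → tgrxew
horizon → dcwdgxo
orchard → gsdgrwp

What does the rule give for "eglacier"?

Rule — move the last 2 characters to the front (rotate right by 2), then shift every letter 11 places backward in the alphabet (wrapping around).
Applying both steps to "eglacier": "ereglaci", then "tgtvaprx".

tgtvaprx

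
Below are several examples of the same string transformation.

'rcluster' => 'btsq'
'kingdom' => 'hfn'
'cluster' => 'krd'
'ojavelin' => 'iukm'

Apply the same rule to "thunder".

Looking at the pairs, the operation is to shift every letter 1 place backward in the alphabet (wrapping around), then keep every other character starting from the second (positions 2nd, 4th, 6th, ...).
"thunder" → "sgtmcdq" → "gmd".

gmd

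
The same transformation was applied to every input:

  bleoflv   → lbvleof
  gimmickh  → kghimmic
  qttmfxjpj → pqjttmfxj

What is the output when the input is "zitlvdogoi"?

What's happening: swap the first and last characters, then move the last 2 characters to the front (rotate right by 2).
On "zitlvdogoi" that produces "oziitlvdog".

oziitlvdog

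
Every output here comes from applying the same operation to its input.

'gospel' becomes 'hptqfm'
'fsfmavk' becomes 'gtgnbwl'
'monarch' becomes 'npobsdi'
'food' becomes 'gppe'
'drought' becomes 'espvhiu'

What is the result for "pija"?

qjkb

Rule — shift every letter 1 place forward in the alphabet (wrapping around).
Doing the same to "pija": "qjkb".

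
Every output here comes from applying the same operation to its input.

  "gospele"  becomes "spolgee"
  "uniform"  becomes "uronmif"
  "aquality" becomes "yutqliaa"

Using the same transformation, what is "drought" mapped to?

Each output is the input with this applied: sort the characters into reverse alphabetical order.
Applying that to "drought" gives "utrohgd".

utrohgd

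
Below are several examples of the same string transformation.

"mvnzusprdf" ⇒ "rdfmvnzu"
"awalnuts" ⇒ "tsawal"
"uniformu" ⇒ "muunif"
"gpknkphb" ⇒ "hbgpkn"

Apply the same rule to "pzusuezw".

zwpzus

Rule — swap the front and back halves of the string, then delete the first 2 characters.
"pzusuezw" → "uezwpzus" → "zwpzus".
(Check on "uniformu": → "ormuunif" → "muunif" ✓)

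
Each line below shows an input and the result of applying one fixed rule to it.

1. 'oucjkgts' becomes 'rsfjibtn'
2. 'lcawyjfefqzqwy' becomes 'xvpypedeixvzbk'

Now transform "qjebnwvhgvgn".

mfufguvmadip

Each output is the input with this applied: shift every letter 1 place backward in the alphabet (wrapping around), then reverse the string.
Starting from "qjebnwvhgvgn": after the first operation, "pidamvugfufm"; after the second, "mfufguvmadip".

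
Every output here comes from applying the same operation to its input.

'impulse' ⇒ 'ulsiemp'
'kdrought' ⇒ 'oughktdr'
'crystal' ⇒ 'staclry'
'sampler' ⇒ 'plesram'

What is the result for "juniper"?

ipejrun

The transformation: swap the first and last characters, then move the first 3 characters to the end (rotate left by 3).
For "juniper", step one produces "runipej"; step two turns that into "ipejrun".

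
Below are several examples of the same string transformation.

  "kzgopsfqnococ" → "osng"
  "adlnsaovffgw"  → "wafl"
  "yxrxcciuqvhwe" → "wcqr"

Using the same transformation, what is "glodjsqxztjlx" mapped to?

lszo

The transformation: keep one character in every 3, starting at position 3 (positions 3rd, 6th, 9th, ...), then swap the first and last characters.
On "glodjsqxztjlx": the first step gives "oszl", and the second then gives "lszo".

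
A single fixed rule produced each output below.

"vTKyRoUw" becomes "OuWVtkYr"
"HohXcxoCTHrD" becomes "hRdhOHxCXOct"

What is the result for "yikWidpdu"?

PDUYIKwID

The transformation: move the last 3 characters to the front (rotate right by 3), then flip the case of every letter.
For "yikWidpdu", step one produces "pduyikWid"; step two turns that into "PDUYIKwID".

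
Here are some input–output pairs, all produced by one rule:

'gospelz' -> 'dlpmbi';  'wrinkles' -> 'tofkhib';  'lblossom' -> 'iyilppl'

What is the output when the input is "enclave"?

The transformation: delete the last character, then shift every letter 3 places backward in the alphabet (wrapping around).
"enclave" → "enclav" → "bkzixs".

bkzixs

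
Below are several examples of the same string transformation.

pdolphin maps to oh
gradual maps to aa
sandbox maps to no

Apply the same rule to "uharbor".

The transformation: keep one character in every 3, starting at position 3 (positions 3rd, 6th, 9th, ...).
"uharbor" → "ao".

ao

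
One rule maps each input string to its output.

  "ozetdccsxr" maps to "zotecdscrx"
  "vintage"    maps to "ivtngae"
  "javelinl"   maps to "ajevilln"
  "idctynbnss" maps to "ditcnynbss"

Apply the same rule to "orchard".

rohcrad

Looking at the pairs, the operation is to swap each adjacent pair of characters (1↔2, 3↔4, ...).
For "orchard" the result is "rohcrad".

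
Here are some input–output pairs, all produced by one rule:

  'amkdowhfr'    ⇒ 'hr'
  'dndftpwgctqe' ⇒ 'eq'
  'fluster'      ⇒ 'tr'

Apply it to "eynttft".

tt

The rule is to swap each adjacent pair of characters (1↔2, 3↔4, ...), then keep only the last 2 characters.
Starting from "eynttft": after the first operation, "yetnftt"; after the second, "tt".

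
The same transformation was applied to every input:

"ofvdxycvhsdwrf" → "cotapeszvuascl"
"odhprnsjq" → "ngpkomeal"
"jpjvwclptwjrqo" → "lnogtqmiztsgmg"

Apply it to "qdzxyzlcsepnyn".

What's happening: reverse the string, then shift every letter 3 places backward in the alphabet (wrapping around).
"qdzxyzlcsepnyn" → "kvkmbpziwvuwan".

kvkmbpziwvuwan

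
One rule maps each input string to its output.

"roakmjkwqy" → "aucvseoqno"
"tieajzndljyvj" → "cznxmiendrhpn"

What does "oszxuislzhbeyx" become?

The pattern: shift every letter 4 places forward in the alphabet (wrapping around), then move the last 3 characters to the front (rotate right by 3).
For "oszxuislzhbeyx", step one produces "swdbymwpdlficb"; step two turns that into "icbswdbymwpdlf".

icbswdbymwpdlf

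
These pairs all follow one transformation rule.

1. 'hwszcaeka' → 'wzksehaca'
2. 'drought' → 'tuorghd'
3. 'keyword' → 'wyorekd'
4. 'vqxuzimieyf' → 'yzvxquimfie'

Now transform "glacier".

Rule — sort the characters into reverse alphabetical order, then swap each adjacent pair of characters (1↔2, 3↔4, ...).
Working it through for "glacier": intermediate "rligeca", final "lrgicea".

lrgicea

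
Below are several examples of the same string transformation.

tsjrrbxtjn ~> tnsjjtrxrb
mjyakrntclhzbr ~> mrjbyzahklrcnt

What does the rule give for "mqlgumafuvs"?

Rule — take characters alternately from the front and the back (1st, last, 2nd, 2nd-last, ...).
Doing the same to "mqlgumafuvs": "msqvlugfuam".

msqvlugfuam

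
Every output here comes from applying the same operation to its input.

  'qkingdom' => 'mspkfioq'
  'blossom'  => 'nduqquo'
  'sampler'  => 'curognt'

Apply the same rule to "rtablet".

vtdcgnv

Rule — swap each adjacent pair of characters (1↔2, 3↔4, ...), then shift every letter 2 places forward in the alphabet (wrapping around).
Applying both steps to "rtablet": "trbaelt", then "vtdcgnv".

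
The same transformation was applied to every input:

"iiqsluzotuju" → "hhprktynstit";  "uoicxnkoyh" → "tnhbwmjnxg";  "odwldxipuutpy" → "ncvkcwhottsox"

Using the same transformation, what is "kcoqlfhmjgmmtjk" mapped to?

jbnpkeglifllsij

Rule — shift every letter 1 place backward in the alphabet (wrapping around).
For "kcoqlfhmjgmmtjk" the result is "jbnpkeglifllsij".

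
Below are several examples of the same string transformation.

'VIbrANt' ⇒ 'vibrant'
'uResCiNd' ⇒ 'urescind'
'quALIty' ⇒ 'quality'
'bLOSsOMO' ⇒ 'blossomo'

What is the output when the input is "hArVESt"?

Looking at the pairs, the operation is to convert every letter to lowercase.
So "hArVESt" becomes "harvest".

harvest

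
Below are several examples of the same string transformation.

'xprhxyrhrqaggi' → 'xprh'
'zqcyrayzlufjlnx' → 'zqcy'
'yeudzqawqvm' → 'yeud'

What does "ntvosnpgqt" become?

ntvo

In each case the input is transformed by: keep only the first 4 characters.
"ntvosnpgqt" → "ntvo".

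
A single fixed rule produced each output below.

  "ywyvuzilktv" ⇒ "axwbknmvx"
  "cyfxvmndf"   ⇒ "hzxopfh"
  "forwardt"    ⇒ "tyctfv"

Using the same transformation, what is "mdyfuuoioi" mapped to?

ahwwqkqk

The pattern: delete the first 2 characters, then shift every letter 2 places forward in the alphabet (wrapping around).
"mdyfuuoioi" → "yfuuoioi" → "ahwwqkqk".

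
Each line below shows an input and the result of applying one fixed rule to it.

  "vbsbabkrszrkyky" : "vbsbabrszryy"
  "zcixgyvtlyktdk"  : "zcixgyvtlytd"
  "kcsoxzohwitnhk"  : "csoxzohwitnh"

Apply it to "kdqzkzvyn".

dqzzvyn

The transformation: remove every "k".
So "kdqzkzvyn" becomes "dqzzvyn".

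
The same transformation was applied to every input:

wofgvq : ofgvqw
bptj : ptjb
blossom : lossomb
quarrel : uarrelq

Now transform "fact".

The transformation: move the first character to the end.
"fact" → "actf".

actf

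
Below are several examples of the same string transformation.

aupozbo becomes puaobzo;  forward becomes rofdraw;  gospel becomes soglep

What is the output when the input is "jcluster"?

lcjretsu

The rule is to reverse the string, then move the last 3 characters to the front (rotate right by 3).
For "jcluster", step one produces "retsulcj"; step two turns that into "lcjretsu".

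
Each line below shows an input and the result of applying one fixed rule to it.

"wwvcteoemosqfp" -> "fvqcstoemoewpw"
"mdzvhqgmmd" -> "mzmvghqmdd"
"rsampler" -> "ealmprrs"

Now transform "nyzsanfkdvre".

In each case the input is transformed by: take characters alternately from the front and the back (1st, last, 2nd, 2nd-last, ...), then move the first 3 characters to the end (rotate left by 3).
"nyzsanfkdvre" → "neyrzvsdaknf" → "rzvsdaknfney".

rzvsdaknfney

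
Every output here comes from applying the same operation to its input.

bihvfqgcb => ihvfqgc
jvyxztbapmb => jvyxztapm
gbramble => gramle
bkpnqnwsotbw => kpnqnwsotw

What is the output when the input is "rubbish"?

ruish

What's happening: remove every "b".
"rubbish" → "ruish".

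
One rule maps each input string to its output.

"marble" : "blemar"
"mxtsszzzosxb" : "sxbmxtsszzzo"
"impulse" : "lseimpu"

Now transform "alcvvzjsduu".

Rule — move the last 3 characters to the front (rotate right by 3).
Doing the same to "alcvvzjsduu": "duualcvvzjs".

duualcvvzjs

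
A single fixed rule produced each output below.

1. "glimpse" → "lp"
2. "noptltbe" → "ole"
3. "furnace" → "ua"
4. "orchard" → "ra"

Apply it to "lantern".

The transformation: keep one character in every 3, starting at position 2 (positions 2nd, 5th, 8th, ...).
For "lantern" the result is "ae".

ae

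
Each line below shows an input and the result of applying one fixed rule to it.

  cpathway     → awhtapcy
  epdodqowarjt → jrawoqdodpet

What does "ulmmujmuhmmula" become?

lummhumjummlua

The pattern: reverse the string, then move the first character to the end.
Starting from "ulmmujmuhmmula": after the first operation, "alummhumjummlu"; after the second, "lummhumjummlua".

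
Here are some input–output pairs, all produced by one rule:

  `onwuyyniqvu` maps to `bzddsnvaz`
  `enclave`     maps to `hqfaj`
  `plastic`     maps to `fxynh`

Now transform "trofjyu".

tkodz

The pattern: shift every letter 5 places forward in the alphabet (wrapping around), then delete the first 2 characters.
Applying both steps to "trofjyu": "ywtkodz", then "tkodz".
(Check on "plastic": → "uqfxynh" → "fxynh" ✓)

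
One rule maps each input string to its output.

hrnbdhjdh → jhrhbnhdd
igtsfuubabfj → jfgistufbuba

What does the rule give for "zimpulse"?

esizpmlu

Each output is the input with this applied: swap each adjacent pair of characters (1↔2, 3↔4, ...), then move the last 2 characters to the front (rotate right by 2).
On "zimpulse": the first step gives "izpmlues", and the second then gives "esizpmlu".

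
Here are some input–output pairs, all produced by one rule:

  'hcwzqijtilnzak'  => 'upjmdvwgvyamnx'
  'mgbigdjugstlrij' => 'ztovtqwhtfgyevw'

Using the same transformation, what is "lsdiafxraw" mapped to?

The transformation: shift every letter 13 places forward in the alphabet (wrapping around) — i.e. ROT13.
For "lsdiafxraw" the result is "yfqvnskenj".

yfqvnskenj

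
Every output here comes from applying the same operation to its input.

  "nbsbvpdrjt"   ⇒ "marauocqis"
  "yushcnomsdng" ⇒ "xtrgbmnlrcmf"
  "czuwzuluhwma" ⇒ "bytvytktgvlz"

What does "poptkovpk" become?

onosjnuoj

The rule is to shift every letter 1 place backward in the alphabet (wrapping around).
For "poptkovpk" the result is "onosjnuoj".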